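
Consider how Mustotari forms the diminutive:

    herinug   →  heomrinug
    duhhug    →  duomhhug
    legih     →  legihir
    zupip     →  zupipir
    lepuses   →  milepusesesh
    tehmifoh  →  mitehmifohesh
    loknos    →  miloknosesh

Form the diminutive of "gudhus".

guomdhus

legih and tehmifoh both end in -h yet inflect differently (legihir, mitehmifohesh), so the final letter is not what conditions the rule; the last vowel is.
"gudhus" has last vowel 'u'. The stems whose last vowel is 'u' (herinug → heomrinug, duhhug → duomhhug) insert -om- after the first vowel.
So gudhus → guomdhus.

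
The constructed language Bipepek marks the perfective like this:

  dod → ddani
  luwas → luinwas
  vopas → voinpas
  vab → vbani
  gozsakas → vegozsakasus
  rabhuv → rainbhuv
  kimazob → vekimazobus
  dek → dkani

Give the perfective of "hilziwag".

vehilziwagus

vab and kimazob both end in -b yet inflect differently (vbani, vekimazobus), so the final letter is not what conditions the rule; the number of vowels is.
"hilziwag" has 3 vowels. The stems with 3 vowels (kimazob → vekimazobus, gozsakas → vegozsakasus) add ve- … -us around the stem.
The other patterns: stems with 1 vowel delete the last vowel and add -ani; stems with 2 vowels insert -in- after the first vowel.
So hilziwag → vehilziwagus.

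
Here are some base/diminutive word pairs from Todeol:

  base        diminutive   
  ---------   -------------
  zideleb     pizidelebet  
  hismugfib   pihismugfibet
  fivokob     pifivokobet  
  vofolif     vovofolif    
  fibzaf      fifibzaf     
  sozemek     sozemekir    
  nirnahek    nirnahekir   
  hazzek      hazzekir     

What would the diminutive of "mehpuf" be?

hismugfib and vofolif both have last vowel 'i' yet inflect differently (pihismugfibet, vovofolif), so the last vowel is not what conditions the rule; the final letter is.
"mehpuf" ends in -f. The stems ending in -f (vofolif → vovofolif, fibzaf → fifibzaf) repeat the first consonant+vowel as a prefix.
The other patterns: stems ending in -b add pi- … -et around the stem; stems ending in -k add -ir.
So mehpuf → memehpuf.

memehpuf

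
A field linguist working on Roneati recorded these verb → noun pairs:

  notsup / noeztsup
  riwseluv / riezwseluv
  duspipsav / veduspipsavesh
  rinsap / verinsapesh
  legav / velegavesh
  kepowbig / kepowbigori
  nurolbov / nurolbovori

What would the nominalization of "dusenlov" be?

riwseluv and duspipsav both end in -v yet inflect differently (riezwseluv, veduspipsavesh), so the final letter is not what conditions the rule; the last vowel is.
"dusenlov" has last vowel 'o'. The one such stem in the data (nurolbov → nurolbovori) adds -ori, so the same rule applies.
The other patterns: stems whose last vowel is 'u' insert -ez- after the first vowel; stems whose last vowel is 'a' add ve- … -esh around the stem.
So dusenlov → dusenlovori.

dusenlovori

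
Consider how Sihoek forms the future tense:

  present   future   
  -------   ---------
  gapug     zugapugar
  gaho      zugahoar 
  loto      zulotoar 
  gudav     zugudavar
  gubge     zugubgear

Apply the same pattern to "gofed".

Every pair shown (gapug → zugapugar, gaho → zugahoar, loto → zulotoar, …) follows the same rule: add zu- … -ar around the stem.
So gofed → zugofedar.

zugofedar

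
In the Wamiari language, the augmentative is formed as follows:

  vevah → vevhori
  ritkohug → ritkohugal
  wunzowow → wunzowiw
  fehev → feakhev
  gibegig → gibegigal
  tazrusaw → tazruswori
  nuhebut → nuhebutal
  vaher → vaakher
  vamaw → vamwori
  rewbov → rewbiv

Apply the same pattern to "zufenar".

zufenrori

wunzowow and vamaw both end in -w yet inflect differently (wunzowiw, vamwori), so the final letter is not what conditions the rule; the last vowel is.
"zufenar" has last vowel 'a'. The stems whose last vowel is 'a' (vamaw → vamwori, tazrusaw → tazruswori, vevah → vevhori) delete the last vowel and add -ori.
The other patterns: stems whose last vowel is 'o' change the last vowel to 'i'; stems whose last vowel is 'e' insert -ak- after the first vowel; stems whose last vowel is 'i' or 'u' add -al.
So zufenar → zufenrori.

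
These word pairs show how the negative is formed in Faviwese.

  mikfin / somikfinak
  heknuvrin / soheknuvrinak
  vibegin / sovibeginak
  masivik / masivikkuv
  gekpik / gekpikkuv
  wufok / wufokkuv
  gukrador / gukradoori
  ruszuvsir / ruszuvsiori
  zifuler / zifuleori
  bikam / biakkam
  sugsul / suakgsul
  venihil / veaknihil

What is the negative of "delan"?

sodelanak

mikfin and masivik both have last vowel 'i' yet inflect differently (somikfinak, masivikkuv), so the last vowel is not what conditions the rule; the final letter is.
"delan" ends in -n. The stems ending in -n (mikfin → somikfinak, heknuvrin → soheknuvrinak, vibegin → sovibeginak) add so- … -ak around the stem.
So delan → sodelanak.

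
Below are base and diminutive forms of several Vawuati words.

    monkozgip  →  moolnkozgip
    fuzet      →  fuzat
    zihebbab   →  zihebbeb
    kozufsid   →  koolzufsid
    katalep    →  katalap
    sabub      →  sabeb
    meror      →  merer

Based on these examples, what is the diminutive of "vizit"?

violzit

"vizit" has last vowel 'i'. The stems whose last vowel is 'i' (monkozgip → moolnkozgip, kozufsid → koolzufsid) insert -ol- after the first vowel.
So vizit → violzit.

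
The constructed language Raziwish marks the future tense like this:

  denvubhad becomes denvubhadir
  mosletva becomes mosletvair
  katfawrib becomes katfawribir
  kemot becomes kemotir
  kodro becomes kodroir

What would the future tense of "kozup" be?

Every pair shown (denvubhad → denvubhadir, mosletva → mosletvair, katfawrib → katfawribir, …) follows the same rule: add -ir.
So kozup → kozupir.

kozupir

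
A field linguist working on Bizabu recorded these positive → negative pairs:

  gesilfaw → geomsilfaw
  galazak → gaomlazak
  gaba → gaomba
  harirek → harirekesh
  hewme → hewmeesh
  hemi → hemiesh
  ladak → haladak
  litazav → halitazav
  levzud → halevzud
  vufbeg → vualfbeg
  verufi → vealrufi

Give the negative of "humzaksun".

"humzaksun" begins with h-. The stems beginning with h- (harirek → harirekesh, hewme → hewmeesh, hemi → hemiesh) add -esh.
So humzaksun → humzaksunesh.

humzaksunesh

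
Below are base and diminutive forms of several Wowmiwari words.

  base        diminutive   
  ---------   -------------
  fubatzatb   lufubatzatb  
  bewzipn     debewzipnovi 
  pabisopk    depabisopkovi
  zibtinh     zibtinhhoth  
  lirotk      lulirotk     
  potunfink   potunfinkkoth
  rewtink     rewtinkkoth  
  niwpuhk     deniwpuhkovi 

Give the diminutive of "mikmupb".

"mikmupb" has second-to-last letter 'p'. The stems whose second-to-last letter is 'p' (pabisopk → depabisopkovi, bewzipn → debewzipnovi) add de- … -ovi around the stem.
So mikmupb → demikmupbovi.

demikmupbovi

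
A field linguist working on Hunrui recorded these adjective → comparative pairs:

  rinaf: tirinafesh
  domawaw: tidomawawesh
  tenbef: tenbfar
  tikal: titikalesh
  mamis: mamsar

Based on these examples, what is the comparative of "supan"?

tisupanesh

rinaf and tenbef both end in -f yet inflect differently (tirinafesh, tenbfar), so the final letter is not what conditions the rule; the last vowel is.
"supan" has last vowel 'a'. The stems whose last vowel is 'a' (tikal → titikalesh, domawaw → tidomawawesh, rinaf → tirinafesh) add ti- … -esh around the stem.
So supan → tisupanesh.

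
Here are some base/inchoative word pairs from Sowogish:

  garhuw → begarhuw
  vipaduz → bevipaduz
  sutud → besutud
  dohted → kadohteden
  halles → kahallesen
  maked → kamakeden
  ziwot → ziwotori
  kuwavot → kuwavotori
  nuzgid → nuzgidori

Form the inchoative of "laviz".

lavizori

sutud and dohted both end in -d yet inflect differently (besutud, kadohteden), so the final letter is not what conditions the rule; the last vowel is.
"laviz" has last vowel 'i'. The one such stem in the data (nuzgid → nuzgidori) adds -ori, so the same rule applies.
So laviz → lavizori.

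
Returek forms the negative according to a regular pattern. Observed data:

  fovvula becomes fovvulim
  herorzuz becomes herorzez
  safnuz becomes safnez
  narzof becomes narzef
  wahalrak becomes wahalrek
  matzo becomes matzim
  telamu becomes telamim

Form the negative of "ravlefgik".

ravlefgek

safnuz and telamu both have last vowel 'u' yet inflect differently (safnez, telamim), so the last vowel is not what conditions the rule; whether the stem ends in a vowel or a consonant is.
"ravlefgik" ends in a consonant. The stems ending in a consonant (safnuz → safnez, herorzuz → herorzez, wahalrak → wahalrek) change the last vowel to 'e'.
The other pattern: stems ending in a vowel drop the final letter and add -im.
So ravlefgik → ravlefgek.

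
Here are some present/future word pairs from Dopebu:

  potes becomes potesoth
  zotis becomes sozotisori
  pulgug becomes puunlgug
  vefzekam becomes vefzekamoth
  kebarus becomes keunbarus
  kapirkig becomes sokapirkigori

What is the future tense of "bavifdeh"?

bavifdehoth

kapirkig and pulgug both end in -g yet inflect differently (sokapirkigori, puunlgug), so the final letter is not what conditions the rule; the last vowel is.
"bavifdeh" has last vowel 'e'. The one such stem in the data (potes → potesoth) adds -oth, so the same rule applies.
The other patterns: stems whose last vowel is 'i' add so- … -ori around the stem; stems whose last vowel is 'u' insert -un- after the first vowel.
So bavifdeh → bavifdehoth.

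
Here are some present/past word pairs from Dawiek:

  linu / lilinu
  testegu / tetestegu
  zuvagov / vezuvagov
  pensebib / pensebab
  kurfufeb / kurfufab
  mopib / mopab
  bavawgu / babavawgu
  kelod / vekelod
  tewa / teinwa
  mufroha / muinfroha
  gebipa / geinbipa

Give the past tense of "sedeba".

"sedeba" ends in -a. The stems ending in -a (mufroha → muinfroha, tewa → teinwa, gebipa → geinbipa) insert -in- after the first vowel.
So sedeba → seindeba.

seindeba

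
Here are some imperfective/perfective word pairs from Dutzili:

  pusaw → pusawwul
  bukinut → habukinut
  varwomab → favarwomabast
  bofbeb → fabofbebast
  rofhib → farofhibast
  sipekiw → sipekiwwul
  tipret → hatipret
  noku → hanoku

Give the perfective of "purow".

sipekiw and rofhib both have last vowel 'i' yet inflect differently (sipekiwwul, farofhibast), so the last vowel is not what conditions the rule; the final letter is.
"purow" ends in -w. The stems ending in -w (sipekiw → sipekiwwul, pusaw → pusawwul) double the final consonant and add -ul.
The other patterns: stems ending in -b add fa- … -ast around the stem; stems ending in -t or -u add the prefix ha-.
So purow → purowwul.

purowwul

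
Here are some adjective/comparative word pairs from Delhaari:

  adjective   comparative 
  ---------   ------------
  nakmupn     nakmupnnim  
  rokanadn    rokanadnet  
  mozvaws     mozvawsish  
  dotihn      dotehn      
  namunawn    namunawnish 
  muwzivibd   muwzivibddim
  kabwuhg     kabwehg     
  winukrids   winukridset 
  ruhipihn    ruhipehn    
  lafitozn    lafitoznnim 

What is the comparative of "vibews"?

"vibews" has second-to-last letter 'w'. The stems whose second-to-last letter is 'w' (namunawn → namunawnish, mozvaws → mozvawsish) add -ish.
The other patterns: stems whose second-to-last letter is 'h' change the last vowel to 'e'; stems whose second-to-last letter is 'd' add -et; stems whose second-to-last letter is 'b', 'p' or 'z' double the final consonant and add -im.
So vibews → vibewsish.

vibewsish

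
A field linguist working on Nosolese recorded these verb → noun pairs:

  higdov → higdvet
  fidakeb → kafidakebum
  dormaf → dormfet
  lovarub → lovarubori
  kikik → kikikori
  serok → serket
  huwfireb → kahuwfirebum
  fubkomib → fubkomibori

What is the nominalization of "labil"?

labilori

"labil" has last vowel 'i'. The stems whose last vowel is 'i' (fubkomib → fubkomibori, kikik → kikikori) add -ori.
So labil → labilori.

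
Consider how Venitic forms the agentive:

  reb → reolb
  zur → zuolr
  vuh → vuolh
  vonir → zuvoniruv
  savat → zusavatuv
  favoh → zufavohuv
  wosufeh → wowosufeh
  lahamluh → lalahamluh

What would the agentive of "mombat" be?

zumombatuv

zur and vonir both end in -r yet inflect differently (zuolr, zuvoniruv), so the final letter is not what conditions the rule; the number of vowels is.
"mombat" has 2 vowels. The stems with 2 vowels (vonir → zuvoniruv, savat → zusavatuv, favoh → zufavohuv) add zu- … -uv around the stem.
So mombat → zumombatuv.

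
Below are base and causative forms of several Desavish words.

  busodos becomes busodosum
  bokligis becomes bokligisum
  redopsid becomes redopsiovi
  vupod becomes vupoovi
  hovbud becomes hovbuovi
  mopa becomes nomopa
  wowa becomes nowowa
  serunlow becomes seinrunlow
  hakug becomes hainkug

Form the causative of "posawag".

"posawag" ends in -g. The one such stem in the data (hakug → hainkug) inserts -in- after the first vowel (as does serunlow), so the same rule applies.
The other patterns: stems ending in -s add -um; stems ending in -d drop the final letter and add -ovi; stems ending in -a add the prefix no-.
So posawag → poinsawag.

poinsawag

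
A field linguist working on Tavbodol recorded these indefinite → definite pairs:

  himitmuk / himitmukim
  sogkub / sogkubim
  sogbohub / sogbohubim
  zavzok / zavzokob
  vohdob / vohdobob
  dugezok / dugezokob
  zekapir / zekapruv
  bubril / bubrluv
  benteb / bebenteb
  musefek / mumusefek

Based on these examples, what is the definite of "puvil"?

himitmuk and zavzok both end in -k yet inflect differently (himitmukim, zavzokob), so the final letter is not what conditions the rule; the last vowel is.
"puvil" has last vowel 'i'. The stems whose last vowel is 'i' (zekapir → zekapruv, bubril → bubrluv) delete the last vowel and add -uv.
So puvil → puvluv.

puvluv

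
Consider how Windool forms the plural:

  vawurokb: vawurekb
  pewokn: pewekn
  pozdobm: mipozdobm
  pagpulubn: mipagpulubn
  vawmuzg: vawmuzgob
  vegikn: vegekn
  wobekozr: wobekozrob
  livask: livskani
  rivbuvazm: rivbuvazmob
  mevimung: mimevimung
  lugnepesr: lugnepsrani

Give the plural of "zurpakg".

zurpekg

"zurpakg" has second-to-last letter 'k'. The stems whose second-to-last letter is 'k' (pewokn → pewekn, vawurokb → vawurekb, vegikn → vegekn) change the last vowel to 'e'.
The other patterns: stems whose second-to-last letter is 's' delete the last vowel and add -ani; stems whose second-to-last letter is 'z' add -ob; stems whose second-to-last letter is 'b' or 'n' add the prefix mi-.
So zurpakg → zurpekg.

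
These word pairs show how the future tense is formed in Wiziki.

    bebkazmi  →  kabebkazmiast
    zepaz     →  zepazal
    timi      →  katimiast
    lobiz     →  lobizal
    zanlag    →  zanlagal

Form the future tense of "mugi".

"mugi" ends in -i. The stems ending in -i (bebkazmi → kabebkazmiast, timi → katimiast) add ka- … -ast around the stem.
So mugi → kamugiast.

kamugiast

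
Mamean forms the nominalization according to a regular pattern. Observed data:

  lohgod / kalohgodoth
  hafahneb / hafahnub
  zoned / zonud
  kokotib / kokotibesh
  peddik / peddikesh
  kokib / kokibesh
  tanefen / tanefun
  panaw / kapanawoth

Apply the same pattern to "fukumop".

kafukumopoth

hafahneb and kokib both end in -b yet inflect differently (hafahnub, kokibesh), so the final letter is not what conditions the rule; the last vowel is.
"fukumop" has last vowel 'o'. The one such stem in the data (lohgod → kalohgodoth) adds ka- … -oth around the stem, so the same rule applies.
So fukumop → kafukumopoth.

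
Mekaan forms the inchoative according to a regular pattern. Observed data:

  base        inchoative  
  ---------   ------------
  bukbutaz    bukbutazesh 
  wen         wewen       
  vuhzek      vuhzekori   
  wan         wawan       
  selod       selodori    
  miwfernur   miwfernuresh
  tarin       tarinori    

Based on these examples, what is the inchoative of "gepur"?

gepurori

wen and tarin both end in -n yet inflect differently (wewen, tarinori), so the final letter is not what conditions the rule; the number of vowels is.
"gepur" has 2 vowels. The stems with 2 vowels (vuhzek → vuhzekori, selod → selodori, tarin → tarinori) add -ori.
So gepur → gepurori.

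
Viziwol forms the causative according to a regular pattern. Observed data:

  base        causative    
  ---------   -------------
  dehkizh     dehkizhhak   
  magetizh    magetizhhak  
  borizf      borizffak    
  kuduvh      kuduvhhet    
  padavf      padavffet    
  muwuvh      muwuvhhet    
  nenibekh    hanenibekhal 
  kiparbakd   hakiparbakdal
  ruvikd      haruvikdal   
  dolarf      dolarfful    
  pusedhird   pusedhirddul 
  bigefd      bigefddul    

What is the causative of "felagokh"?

hafelagokhal

dehkizh and kuduvh both end in -h yet inflect differently (dehkizhhak, kuduvhhet), so the final letter is not what conditions the rule; the second-to-last letter is.
"felagokh" has second-to-last letter 'k'. The stems whose second-to-last letter is 'k' (nenibekh → hanenibekhal, kiparbakd → hakiparbakdal, ruvikd → haruvikdal) add ha- … -al around the stem.
So felagokh → hafelagokhal.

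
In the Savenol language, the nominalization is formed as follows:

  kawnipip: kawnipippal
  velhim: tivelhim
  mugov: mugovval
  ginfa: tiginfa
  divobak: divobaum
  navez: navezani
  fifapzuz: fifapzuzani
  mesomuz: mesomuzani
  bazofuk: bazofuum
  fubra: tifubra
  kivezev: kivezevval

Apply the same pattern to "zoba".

tizoba

"zoba" ends in -a. The stems ending in -a (fubra → tifubra, ginfa → tiginfa) add the prefix ti-.
The other patterns: stems ending in -z add -ani; stems ending in -k drop the final letter and add -um; stems ending in -p or -v double the final consonant and add -al.
So zoba → tizoba.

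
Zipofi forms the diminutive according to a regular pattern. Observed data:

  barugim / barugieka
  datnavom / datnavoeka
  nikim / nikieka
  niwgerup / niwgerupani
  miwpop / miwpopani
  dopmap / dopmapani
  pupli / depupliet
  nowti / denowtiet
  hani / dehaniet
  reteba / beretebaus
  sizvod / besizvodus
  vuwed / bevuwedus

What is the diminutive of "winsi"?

dewinsiet

datnavom and miwpop both have last vowel 'o' yet inflect differently (datnavoeka, miwpopani), so the last vowel is not what conditions the rule; the final letter is.
"winsi" ends in -i. The stems ending in -i (pupli → depupliet, nowti → denowtiet, hani → dehaniet) add de- … -et around the stem.
The other patterns: stems ending in -m drop the final letter and add -eka; stems ending in -p add -ani; stems ending in -a or -d add be- … -us around the stem.
So winsi → dewinsiet.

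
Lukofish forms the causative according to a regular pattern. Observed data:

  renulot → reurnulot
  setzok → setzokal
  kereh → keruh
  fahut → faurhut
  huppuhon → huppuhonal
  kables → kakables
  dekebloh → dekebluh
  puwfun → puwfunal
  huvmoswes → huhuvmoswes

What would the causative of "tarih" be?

renulot and dekebloh both have last vowel 'o' yet inflect differently (reurnulot, dekebluh), so the last vowel is not what conditions the rule; the final letter is.
"tarih" ends in -h. The stems ending in -h (dekebloh → dekebluh, kereh → keruh) change the last vowel to 'u'.
So tarih → taruh.

taruh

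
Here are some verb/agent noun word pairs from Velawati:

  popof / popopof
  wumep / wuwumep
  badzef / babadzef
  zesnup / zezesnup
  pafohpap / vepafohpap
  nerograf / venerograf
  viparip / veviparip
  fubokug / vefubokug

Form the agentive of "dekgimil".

wumep and pafohpap both end in -p yet inflect differently (wuwumep, vepafohpap), so the final letter is not what conditions the rule; the number of vowels is.
"dekgimil" has 3 vowels. The stems with 3 vowels (pafohpap → vepafohpap, nerograf → venerograf, viparip → veviparip) add the prefix ve-.
So dekgimil → vedekgimil.

vedekgimil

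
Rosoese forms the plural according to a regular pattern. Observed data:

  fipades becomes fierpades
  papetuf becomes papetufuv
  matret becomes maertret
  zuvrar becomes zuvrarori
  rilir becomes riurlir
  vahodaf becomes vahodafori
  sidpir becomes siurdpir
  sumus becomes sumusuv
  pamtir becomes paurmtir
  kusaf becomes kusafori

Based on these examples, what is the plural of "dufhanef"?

duerfhanef

"dufhanef" has last vowel 'e'. The stems whose last vowel is 'e' (fipades → fierpades, matret → maertret) insert -er- after the first vowel.
The other patterns: stems whose last vowel is 'a' add -ori; stems whose last vowel is 'u' add -uv; stems whose last vowel is 'i' insert -ur- after the first vowel.
So dufhanef → duerfhanef.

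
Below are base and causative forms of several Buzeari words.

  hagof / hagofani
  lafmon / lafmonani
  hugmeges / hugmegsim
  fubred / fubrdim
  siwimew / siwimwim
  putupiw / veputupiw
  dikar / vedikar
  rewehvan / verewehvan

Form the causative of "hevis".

siwimew and putupiw both end in -w yet inflect differently (siwimwim, veputupiw), so the final letter is not what conditions the rule; the last vowel is.
"hevis" has last vowel 'i'. The one such stem in the data (putupiw → veputupiw) adds the prefix ve-, so the same rule applies.
The other patterns: stems whose last vowel is 'o' add -ani; stems whose last vowel is 'e' delete the last vowel and add -im.
So hevis → vehevis.

vehevis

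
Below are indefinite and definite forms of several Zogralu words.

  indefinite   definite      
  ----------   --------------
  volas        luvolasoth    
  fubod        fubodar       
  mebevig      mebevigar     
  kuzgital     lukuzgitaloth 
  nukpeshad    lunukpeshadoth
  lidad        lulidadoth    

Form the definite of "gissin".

gissinar

lidad and fubod both end in -d yet inflect differently (lulidadoth, fubodar), so the final letter is not what conditions the rule; the last vowel is.
"gissin" has last vowel 'i'. The one such stem in the data (mebevig → mebevigar) adds -ar, so the same rule applies.
So gissin → gissinar.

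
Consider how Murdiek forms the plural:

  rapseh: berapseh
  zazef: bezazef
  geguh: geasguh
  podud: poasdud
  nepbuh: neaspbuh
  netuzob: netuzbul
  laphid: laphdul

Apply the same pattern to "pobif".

pobful

"pobif" has last vowel 'i'. The one such stem in the data (laphid → laphdul) deletes the last vowel and adds -ul (as does netuzob), so the same rule applies.
The other patterns: stems whose last vowel is 'e' add the prefix be-; stems whose last vowel is 'u' insert -as- after the first vowel.
So pobif → pobful.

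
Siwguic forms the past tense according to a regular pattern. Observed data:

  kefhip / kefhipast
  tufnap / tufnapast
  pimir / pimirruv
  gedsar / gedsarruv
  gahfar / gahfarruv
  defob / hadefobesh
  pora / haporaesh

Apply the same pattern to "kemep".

kemepast

kefhip and pimir both have last vowel 'i' yet inflect differently (kefhipast, pimirruv), so the last vowel is not what conditions the rule; the final letter is.
"kemep" ends in -p. The stems ending in -p (kefhip → kefhipast, tufnap → tufnapast) add -ast.
So kemep → kemepast.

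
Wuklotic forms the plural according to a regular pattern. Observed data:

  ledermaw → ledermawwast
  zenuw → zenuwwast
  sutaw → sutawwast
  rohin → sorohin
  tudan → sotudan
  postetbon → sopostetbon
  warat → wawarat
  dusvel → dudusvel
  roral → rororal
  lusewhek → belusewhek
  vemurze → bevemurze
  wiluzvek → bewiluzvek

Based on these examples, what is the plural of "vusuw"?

vusuwwast

"vusuw" ends in -w. The stems ending in -w (ledermaw → ledermawwast, zenuw → zenuwwast, sutaw → sutawwast) double the final consonant and add -ast.
So vusuw → vusuwwast.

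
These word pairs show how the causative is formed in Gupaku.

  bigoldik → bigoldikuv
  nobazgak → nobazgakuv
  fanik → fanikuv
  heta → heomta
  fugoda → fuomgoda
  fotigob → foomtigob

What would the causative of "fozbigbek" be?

fozbigbekuv

nobazgak and heta both have last vowel 'a' yet inflect differently (nobazgakuv, heomta), so the last vowel is not what conditions the rule; the final letter is.
"fozbigbek" ends in -k. The stems ending in -k (bigoldik → bigoldikuv, nobazgak → nobazgakuv, fanik → fanikuv) add -uv.
The other pattern: stems ending in -a or -b insert -om- after the first vowel.
So fozbigbek → fozbigbekuv.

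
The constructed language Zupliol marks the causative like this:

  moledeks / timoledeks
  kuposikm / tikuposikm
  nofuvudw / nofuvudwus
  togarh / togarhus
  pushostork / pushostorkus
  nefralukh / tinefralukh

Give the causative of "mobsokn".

nefralukh and togarh both end in -h yet inflect differently (tinefralukh, togarhus), so the final letter is not what conditions the rule; the second-to-last letter is.
"mobsokn" has second-to-last letter 'k'. The stems whose second-to-last letter is 'k' (nefralukh → tinefralukh, kuposikm → tikuposikm, moledeks → timoledeks) add the prefix ti-.
The other pattern: stems whose second-to-last letter is 'd' or 'r' add -us.
So mobsokn → timobsokn.

timobsokn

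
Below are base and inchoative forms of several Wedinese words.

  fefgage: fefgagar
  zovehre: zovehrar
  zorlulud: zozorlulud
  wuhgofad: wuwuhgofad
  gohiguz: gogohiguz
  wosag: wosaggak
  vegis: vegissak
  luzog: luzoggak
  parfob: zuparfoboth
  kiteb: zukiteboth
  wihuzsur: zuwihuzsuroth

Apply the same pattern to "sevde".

sevdar

"sevde" ends in -e. The stems ending in -e (fefgage → fefgagar, zovehre → zovehrar) drop the final letter and add -ar.
So sevde → sevdar.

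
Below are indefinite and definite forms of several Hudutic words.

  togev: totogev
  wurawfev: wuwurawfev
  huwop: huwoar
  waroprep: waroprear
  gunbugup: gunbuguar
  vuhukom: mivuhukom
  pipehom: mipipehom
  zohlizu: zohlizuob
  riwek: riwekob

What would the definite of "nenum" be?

minenum

"nenum" ends in -m. The stems ending in -m (vuhukom → mivuhukom, pipehom → mipipehom) add the prefix mi-.
The other patterns: stems ending in -v repeat the first consonant+vowel as a prefix; stems ending in -p drop the final letter and add -ar; stems ending in -k or -u add -ob.
So nenum → minenum.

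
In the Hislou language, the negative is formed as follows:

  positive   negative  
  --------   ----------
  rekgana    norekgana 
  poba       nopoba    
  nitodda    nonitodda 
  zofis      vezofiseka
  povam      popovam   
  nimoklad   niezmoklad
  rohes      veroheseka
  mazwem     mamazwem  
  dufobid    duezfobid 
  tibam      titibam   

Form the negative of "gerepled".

geezrepled

"gerepled" ends in -d. The stems ending in -d (dufobid → duezfobid, nimoklad → niezmoklad) insert -ez- after the first vowel.
So gerepled → geezrepled.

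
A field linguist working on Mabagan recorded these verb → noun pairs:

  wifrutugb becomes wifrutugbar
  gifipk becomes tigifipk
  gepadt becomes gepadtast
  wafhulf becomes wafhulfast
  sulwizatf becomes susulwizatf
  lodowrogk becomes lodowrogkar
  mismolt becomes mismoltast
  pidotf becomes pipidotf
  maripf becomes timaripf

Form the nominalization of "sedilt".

sediltast

lodowrogk and gifipk both end in -k yet inflect differently (lodowrogkar, tigifipk), so the final letter is not what conditions the rule; the second-to-last letter is.
"sedilt" has second-to-last letter 'l'. The stems whose second-to-last letter is 'l' (mismolt → mismoltast, wafhulf → wafhulfast) add -ast.
So sedilt → sediltast.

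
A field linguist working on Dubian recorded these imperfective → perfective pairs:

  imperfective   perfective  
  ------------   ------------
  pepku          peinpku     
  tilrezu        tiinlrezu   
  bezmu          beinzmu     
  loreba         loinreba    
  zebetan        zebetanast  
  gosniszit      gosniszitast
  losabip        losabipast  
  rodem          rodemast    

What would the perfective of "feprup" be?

feprupast

loreba and zebetan both have last vowel 'a' yet inflect differently (loinreba, zebetanast), so the last vowel is not what conditions the rule; whether the stem ends in a vowel or a consonant is.
"feprup" ends in a consonant. The stems ending in a consonant (zebetan → zebetanast, gosniszit → gosniszitast, losabip → losabipast) add -ast.
So feprup → feprupast.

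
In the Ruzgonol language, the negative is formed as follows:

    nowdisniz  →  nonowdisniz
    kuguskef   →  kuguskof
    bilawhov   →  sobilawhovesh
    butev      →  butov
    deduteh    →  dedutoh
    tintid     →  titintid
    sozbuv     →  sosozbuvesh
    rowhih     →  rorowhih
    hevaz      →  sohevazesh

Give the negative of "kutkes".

rowhih and deduteh both end in -h yet inflect differently (rorowhih, dedutoh), so the final letter is not what conditions the rule; the last vowel is.
"kutkes" has last vowel 'e'. The stems whose last vowel is 'e' (deduteh → dedutoh, kuguskef → kuguskof, butev → butov) change the last vowel to 'o'.
The other patterns: stems whose last vowel is 'i' repeat the first consonant+vowel as a prefix; stems whose last vowel is 'a', 'o' or 'u' add so- … -esh around the stem.
So kutkes → kutkos.

kutkos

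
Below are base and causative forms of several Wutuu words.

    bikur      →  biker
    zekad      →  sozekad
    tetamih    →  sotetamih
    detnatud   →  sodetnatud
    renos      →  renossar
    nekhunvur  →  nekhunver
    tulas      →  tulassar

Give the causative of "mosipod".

nekhunvur and detnatud both have last vowel 'u' yet inflect differently (nekhunver, sodetnatud), so the last vowel is not what conditions the rule; the final letter is.
"mosipod" ends in -d. The stems ending in -d (detnatud → sodetnatud, zekad → sozekad) add the prefix so-.
So mosipod → somosipod.

somosipod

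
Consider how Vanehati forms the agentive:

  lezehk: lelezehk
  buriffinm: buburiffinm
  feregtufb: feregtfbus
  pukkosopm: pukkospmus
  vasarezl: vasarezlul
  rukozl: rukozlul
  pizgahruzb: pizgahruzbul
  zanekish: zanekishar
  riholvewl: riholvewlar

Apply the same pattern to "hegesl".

buriffinm and pukkosopm both end in -m yet inflect differently (buburiffinm, pukkospmus), so the final letter is not what conditions the rule; the second-to-last letter is.
"hegesl" has second-to-last letter 's'. The one such stem in the data (zanekish → zanekishar) adds -ar, so the same rule applies.
The other patterns: stems whose second-to-last letter is 'h' or 'n' repeat the first consonant+vowel as a prefix; stems whose second-to-last letter is 'f' or 'p' delete the last vowel and add -us; stems whose second-to-last letter is 'z' add -ul.
So hegesl → hegeslar.

hegeslar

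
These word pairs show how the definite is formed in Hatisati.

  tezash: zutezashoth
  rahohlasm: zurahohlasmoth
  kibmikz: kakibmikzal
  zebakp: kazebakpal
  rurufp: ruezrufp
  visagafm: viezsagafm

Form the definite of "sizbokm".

zebakp and rurufp both end in -p yet inflect differently (kazebakpal, ruezrufp), so the final letter is not what conditions the rule; the second-to-last letter is.
"sizbokm" has second-to-last letter 'k'. The stems whose second-to-last letter is 'k' (kibmikz → kakibmikzal, zebakp → kazebakpal) add ka- … -al around the stem.
So sizbokm → kasizbokmal.

kasizbokmal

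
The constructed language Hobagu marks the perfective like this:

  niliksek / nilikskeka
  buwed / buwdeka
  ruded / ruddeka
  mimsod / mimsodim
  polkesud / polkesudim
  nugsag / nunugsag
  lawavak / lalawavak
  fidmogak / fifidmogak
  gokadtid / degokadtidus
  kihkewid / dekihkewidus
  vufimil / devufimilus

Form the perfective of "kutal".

buwed and mimsod both end in -d yet inflect differently (buwdeka, mimsodim), so the final letter is not what conditions the rule; the last vowel is.
"kutal" has last vowel 'a'. The stems whose last vowel is 'a' (nugsag → nunugsag, lawavak → lalawavak, fidmogak → fifidmogak) repeat the first consonant+vowel as a prefix.
So kutal → kukutal.

kukutal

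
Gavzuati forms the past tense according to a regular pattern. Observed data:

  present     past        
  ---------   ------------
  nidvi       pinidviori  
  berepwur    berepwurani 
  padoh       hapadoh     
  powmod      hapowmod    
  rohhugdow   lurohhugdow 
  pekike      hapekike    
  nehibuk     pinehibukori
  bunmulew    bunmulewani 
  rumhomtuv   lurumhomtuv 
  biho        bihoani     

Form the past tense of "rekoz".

lurekoz

"rekoz" begins with r-. The stems beginning with r- (rumhomtuv → lurumhomtuv, rohhugdow → lurohhugdow) add the prefix lu-.
The other patterns: stems beginning with b- add -ani; stems beginning with n- add pi- … -ori around the stem; stems beginning with p- add the prefix ha-.
So rekoz → lurekoz.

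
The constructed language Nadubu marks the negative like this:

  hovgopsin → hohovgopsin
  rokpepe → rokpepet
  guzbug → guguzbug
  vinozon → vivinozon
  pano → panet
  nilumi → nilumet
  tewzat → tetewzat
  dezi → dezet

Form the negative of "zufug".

hovgopsin and nilumi both have last vowel 'i' yet inflect differently (hohovgopsin, nilumet), so the last vowel is not what conditions the rule; whether the stem ends in a vowel or a consonant is.
"zufug" ends in a consonant. The stems ending in a consonant (guzbug → guguzbug, vinozon → vivinozon, tewzat → tetewzat) repeat the first consonant+vowel as a prefix.
The other pattern: stems ending in a vowel drop the final letter and add -et.
So zufug → zuzufug.

zuzufug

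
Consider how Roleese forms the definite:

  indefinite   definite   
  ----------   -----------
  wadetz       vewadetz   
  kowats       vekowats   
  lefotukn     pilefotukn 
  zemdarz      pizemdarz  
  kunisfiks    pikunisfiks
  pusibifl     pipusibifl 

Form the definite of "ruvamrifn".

piruvamrifn

wadetz and zemdarz both end in -z yet inflect differently (vewadetz, pizemdarz), so the final letter is not what conditions the rule; the second-to-last letter is.
"ruvamrifn" has second-to-last letter 'f'. The one such stem in the data (pusibifl → pipusibifl) adds the prefix pi-, so the same rule applies.
The other pattern: stems whose second-to-last letter is 't' add the prefix ve-.
So ruvamrifn → piruvamrifn.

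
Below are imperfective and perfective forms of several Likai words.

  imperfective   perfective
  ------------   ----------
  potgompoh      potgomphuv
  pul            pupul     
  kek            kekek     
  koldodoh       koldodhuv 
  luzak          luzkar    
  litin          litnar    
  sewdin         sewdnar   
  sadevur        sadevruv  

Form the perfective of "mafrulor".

kek and luzak both end in -k yet inflect differently (kekek, luzkar), so the final letter is not what conditions the rule; the number of vowels is.
"mafrulor" has 3 vowels. The stems with 3 vowels (sadevur → sadevruv, koldodoh → koldodhuv, potgompoh → potgomphuv) delete the last vowel and add -uv.
So mafrulor → mafrulruv.

mafrulruv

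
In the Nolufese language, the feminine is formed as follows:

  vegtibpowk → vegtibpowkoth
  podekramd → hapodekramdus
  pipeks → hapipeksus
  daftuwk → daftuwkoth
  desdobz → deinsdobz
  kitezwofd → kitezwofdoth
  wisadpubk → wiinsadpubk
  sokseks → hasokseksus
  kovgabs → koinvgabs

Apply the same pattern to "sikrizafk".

wisadpubk and vegtibpowk both end in -k yet inflect differently (wiinsadpubk, vegtibpowkoth), so the final letter is not what conditions the rule; the second-to-last letter is.
"sikrizafk" has second-to-last letter 'f'. The one such stem in the data (kitezwofd → kitezwofdoth) adds -oth, so the same rule applies.
The other patterns: stems whose second-to-last letter is 'b' insert -in- after the first vowel; stems whose second-to-last letter is 'k' or 'm' add ha- … -us around the stem.
So sikrizafk → sikrizafkoth.

sikrizafkoth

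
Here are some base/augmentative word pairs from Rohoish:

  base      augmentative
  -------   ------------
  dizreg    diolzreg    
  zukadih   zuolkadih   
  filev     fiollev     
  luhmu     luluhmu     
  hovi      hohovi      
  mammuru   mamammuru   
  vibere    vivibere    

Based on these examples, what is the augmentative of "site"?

sisite

zukadih and hovi both have last vowel 'i' yet inflect differently (zuolkadih, hohovi), so the last vowel is not what conditions the rule; whether the stem ends in a vowel or a consonant is.
"site" ends in a vowel. The stems ending in a vowel (luhmu → luluhmu, hovi → hohovi, mammuru → mamammuru) repeat the first consonant+vowel as a prefix.
The other pattern: stems ending in a consonant insert -ol- after the first vowel.
So site → sisite.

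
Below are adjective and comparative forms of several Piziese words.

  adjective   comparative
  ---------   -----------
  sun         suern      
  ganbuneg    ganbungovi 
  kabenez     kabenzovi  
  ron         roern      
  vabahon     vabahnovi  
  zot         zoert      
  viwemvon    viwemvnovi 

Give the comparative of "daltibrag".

daltibrgovi

"daltibrag" has 3 vowels. The stems with 3 vowels (ganbuneg → ganbungovi, kabenez → kabenzovi, viwemvon → viwemvnovi) delete the last vowel and add -ovi.
So daltibrag → daltibrgovi.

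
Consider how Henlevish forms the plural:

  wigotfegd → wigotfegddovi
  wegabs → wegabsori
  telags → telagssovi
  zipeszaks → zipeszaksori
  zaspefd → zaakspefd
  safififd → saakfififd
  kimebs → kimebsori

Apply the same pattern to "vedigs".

vedigssovi

"vedigs" has second-to-last letter 'g'. The stems whose second-to-last letter is 'g' (wigotfegd → wigotfegddovi, telags → telagssovi) double the final consonant and add -ovi.
The other patterns: stems whose second-to-last letter is 'f' insert -ak- after the first vowel; stems whose second-to-last letter is 'b' or 'k' add -ori.
So vedigs → vedigssovi.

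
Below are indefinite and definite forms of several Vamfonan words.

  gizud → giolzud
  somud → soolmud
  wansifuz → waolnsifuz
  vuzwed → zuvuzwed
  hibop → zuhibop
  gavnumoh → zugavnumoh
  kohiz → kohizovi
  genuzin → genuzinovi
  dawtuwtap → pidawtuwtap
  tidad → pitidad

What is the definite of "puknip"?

puknipovi

gizud and vuzwed both end in -d yet inflect differently (giolzud, zuvuzwed), so the final letter is not what conditions the rule; the last vowel is.
"puknip" has last vowel 'i'. The stems whose last vowel is 'i' (kohiz → kohizovi, genuzin → genuzinovi) add -ovi.
The other patterns: stems whose last vowel is 'u' insert -ol- after the first vowel; stems whose last vowel is 'e' or 'o' add the prefix zu-; stems whose last vowel is 'a' add the prefix pi-.
So puknip → puknipovi.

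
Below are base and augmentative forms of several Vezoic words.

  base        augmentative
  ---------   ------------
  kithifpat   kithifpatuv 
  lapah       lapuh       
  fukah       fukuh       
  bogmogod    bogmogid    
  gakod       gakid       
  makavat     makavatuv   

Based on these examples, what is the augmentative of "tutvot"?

makavat and lapah both have last vowel 'a' yet inflect differently (makavatuv, lapuh), so the last vowel is not what conditions the rule; the final letter is.
"tutvot" ends in -t. The stems ending in -t (makavat → makavatuv, kithifpat → kithifpatuv) add -uv.
So tutvot → tutvotuv.

tutvotuv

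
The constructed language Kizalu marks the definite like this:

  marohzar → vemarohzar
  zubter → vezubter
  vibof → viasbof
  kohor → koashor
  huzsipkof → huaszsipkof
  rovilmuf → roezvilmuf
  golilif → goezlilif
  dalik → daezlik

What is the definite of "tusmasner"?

vetusmasner

marohzar and kohor both end in -r yet inflect differently (vemarohzar, koashor), so the final letter is not what conditions the rule; the last vowel is.
"tusmasner" has last vowel 'e'. The one such stem in the data (zubter → vezubter) adds the prefix ve-, so the same rule applies.
The other patterns: stems whose last vowel is 'o' insert -as- after the first vowel; stems whose last vowel is 'i' or 'u' insert -ez- after the first vowel.
So tusmasner → vetusmasner.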